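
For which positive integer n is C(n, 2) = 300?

25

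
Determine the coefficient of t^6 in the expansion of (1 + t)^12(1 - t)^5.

32

Coefficient of t^6 = Σ_{j} C(12,j)·1^j·C(5,6-j)·(-1)^(6-j) for j from 1 to 6.
= (-12) + 330 + (-2200) + 4950 + (-3960) + 924 = 32.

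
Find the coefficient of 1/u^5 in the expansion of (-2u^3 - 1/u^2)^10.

General term: C(10,j)·(-2u^3)^j·(-1/u^2)^(10-j), with u-exponent 3j − 2(10−j) = 5j − 20.
Set 5j − 20 = -5: j = 3.
C(10,3) = 120; (-2)^3 = -8; (-1)^7 = -1.
Coefficient = 120 · (-8) · (-1) = 960.

960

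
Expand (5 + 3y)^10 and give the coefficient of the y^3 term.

The general term is C(10,j)·(5)^j·(3y)^(10-j); the y^3 term has j = 7.
C(10,7) = 120.
Coefficient = C(10,7) · 5^7 · 3^3 = 120 · 78125 · 27 = 253125000.

253125000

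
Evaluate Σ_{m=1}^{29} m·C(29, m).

Differentiating (1+x)^29 and setting x=1: Σ m·C(29,m) = 29·2^28 = 7784628224.

7784628224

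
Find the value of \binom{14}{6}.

3003

C(14,6) = (14·13·12·11·10·9) / 6! = 2162160 / 720 = 3003.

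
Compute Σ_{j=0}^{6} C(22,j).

110056

1 + 22 + 231 + 1540 + 7315 + 26334 + 74613 = 110056.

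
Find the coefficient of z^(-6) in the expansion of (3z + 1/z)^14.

General term: C(14,j)·(3z)^j·(1/z)^(14-j), with z-exponent 1j − 1(14−j) = 2j − 14.
Set 2j − 14 = -6: j = 4.
C(14,4) = 1001; 3^4 = 81; 1^10 = 1.
Coefficient = 1001 · 81 · 1 = 81081.

81081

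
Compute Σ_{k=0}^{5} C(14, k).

3473

1 + 14 + 91 + 364 + 1001 + 2002 = 3473.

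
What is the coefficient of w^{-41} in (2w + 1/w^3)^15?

30

General term: C(15,j)·(2w)^j·(1/w^3)^(15-j), with w-exponent 1j − 3(15−j) = 4j − 45.
Set 4j − 45 = -41: j = 1.
C(15,1) = 15; 2^1 = 2; 1^14 = 1.
Coefficient = 15 · 2 · 1 = 30.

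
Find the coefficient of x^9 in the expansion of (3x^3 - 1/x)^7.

General term: C(7,j)·(3x^3)^j·(-1/x)^(7-j), with x-exponent 3j − 1(7−j) = 4j − 7.
Set 4j − 7 = 9: j = 4.
C(7,4) = 35; 3^4 = 81; (-1)^3 = -1.
Coefficient = 35 · 81 · (-1) = -2835.

-2835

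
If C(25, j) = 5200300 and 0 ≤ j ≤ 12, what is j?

C(25,j) increases on 0 ≤ j ≤ 12. C(25,11) = 4457400 and C(25,12) = 5200300, so j = 12.

12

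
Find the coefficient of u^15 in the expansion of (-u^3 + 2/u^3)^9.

-144

General term: C(9,j)·(-u^3)^j·(2/u^3)^(9-j), with u-exponent 3j − 3(9−j) = 6j − 27.
Set 6j − 27 = 15: j = 7.
C(9,7) = 36; (-1)^7 = -1; 2^2 = 4.
Coefficient = 36 · (-1) · 4 = -144.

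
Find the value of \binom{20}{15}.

15504

C(20,15) = C(20,5) by symmetry.
C(20,5) = (20·19·18·17·16) / 5! = 1860480 / 120 = 15504.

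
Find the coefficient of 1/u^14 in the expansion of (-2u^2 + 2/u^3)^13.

General term: C(13,j)·(-2u^2)^j·(2/u^3)^(13-j), with u-exponent 2j − 3(13−j) = 5j − 39.
Set 5j − 39 = -14: j = 5.
C(13,5) = 1287; (-2)^5 = -32; 2^8 = 256.
Coefficient = 1287 · (-32) · 256 = -10543104.

-10543104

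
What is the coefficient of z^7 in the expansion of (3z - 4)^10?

The general term is C(10,j)·(3z)^j·(-4)^(10-j); the z^7 term has j = 7.
C(10,7) = 120.
Coefficient = C(10,7) · 3^7 · (-4)^3 = 120 · 2187 · (-64) = -16796160.

-16796160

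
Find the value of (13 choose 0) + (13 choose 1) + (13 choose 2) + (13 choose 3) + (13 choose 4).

1 + 13 + 78 + 286 + 715 = 1093.

1093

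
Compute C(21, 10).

352716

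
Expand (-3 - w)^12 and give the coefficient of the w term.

2125764

The general term is C(12,j)·(-3)^j·(-w)^(12-j); the w^1 term has j = 11.
C(12,11) = 12.
Coefficient = C(12,11) · (-3)^11 · (-1)^1 = 12 · (-177147) · (-1) = 2125764.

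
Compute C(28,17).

21474180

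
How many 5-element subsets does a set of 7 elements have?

21

C(7,5) = C(7,2) by symmetry.
C(7,2) = (7·6) / 2! = 42 / 2 = 21.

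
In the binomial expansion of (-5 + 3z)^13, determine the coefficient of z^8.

The general term is C(13,j)·(-5)^j·(3z)^(13-j); the z^8 term has j = 5.
C(13,5) = 1287.
Coefficient = C(13,5) · (-5)^5 · 3^8 = 1287 · (-3125) · 6561 = -26387521875.

-26387521875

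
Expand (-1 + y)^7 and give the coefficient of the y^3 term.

35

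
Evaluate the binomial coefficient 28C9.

C(28,9) = (28·27·26·25·24·23·22·21·20) / 9! = 2506375872000 / 362880 = 6906900.

6906900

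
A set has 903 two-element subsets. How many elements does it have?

43

n(n−1)/2 = 903 ⇒ n(n−1) = 1806. Since 43·42 = 1806, n = 43.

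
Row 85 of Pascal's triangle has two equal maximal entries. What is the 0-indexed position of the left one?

For odd n = 85, C(85,m) peaks at m = (n−1)/2 and (n+1)/2; the lower is 42.

42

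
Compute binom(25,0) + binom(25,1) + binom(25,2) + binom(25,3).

1 + 25 + 300 + 2300 = 2626.

2626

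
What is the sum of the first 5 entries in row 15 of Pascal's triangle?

1 + 15 + 105 + 455 + 1365 = 1941.

1941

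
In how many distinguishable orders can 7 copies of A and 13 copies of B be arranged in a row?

77520

Choose positions for the A's: C(20,7) = 77520.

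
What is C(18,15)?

816

C(18,15) = C(18,3) by symmetry.
C(18,3) = (18·17·16) / 3! = 4896 / 6 = 816.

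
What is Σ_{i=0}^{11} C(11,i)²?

Σ C(11,i)² is the coefficient of x^11 in (1+x)^11(1+x)^11 = (1+x)^22, i.e. C(22,11) = 705432.

705432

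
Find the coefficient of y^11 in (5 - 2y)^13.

-3993600

The general term is C(13,j)·(5)^j·(-2y)^(13-j); the y^11 term has j = 2.
C(13,2) = 78.
Coefficient = C(13,2) · 5^2 · (-2)^11 = 78 · 25 · (-2048) = -3993600.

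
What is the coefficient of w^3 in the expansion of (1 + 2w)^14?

The general term is C(14,j)·(1)^j·(2w)^(14-j); the w^3 term has j = 11.
C(14,11) = 364.
Coefficient = C(14,11) · 2^3 = 364 · 8 = 2912.

2912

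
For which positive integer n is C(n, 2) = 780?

n(n−1)/2 = 780 ⇒ n(n−1) = 1560. Since 40·39 = 1560, n = 40.

40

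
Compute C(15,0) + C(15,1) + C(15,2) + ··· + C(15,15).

32768

The entries of row 15 sum to 2^15 = 32768.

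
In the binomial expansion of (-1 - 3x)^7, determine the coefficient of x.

-21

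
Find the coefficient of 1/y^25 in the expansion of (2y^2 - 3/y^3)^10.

-393660

General term: C(10,j)·(2y^2)^j·(-3/y^3)^(10-j), with y-exponent 2j − 3(10−j) = 5j − 30.
Set 5j − 30 = -25: j = 1.
C(10,1) = 10; 2^1 = 2; (-3)^9 = -19683.
Coefficient = 10 · 2 · (-19683) = -393660.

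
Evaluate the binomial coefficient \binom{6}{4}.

15

C(6,4) = C(6,2) by symmetry.
C(6,2) = (6·5) / 2! = 30 / 2 = 15.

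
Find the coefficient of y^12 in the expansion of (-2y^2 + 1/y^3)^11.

-28160

General term: C(11,j)·(-2y^2)^j·(1/y^3)^(11-j), with y-exponent 2j − 3(11−j) = 5j − 33.
Set 5j − 33 = 12: j = 9.
C(11,9) = 55; (-2)^9 = -512; 1^2 = 1.
Coefficient = 55 · (-512) · 1 = -28160.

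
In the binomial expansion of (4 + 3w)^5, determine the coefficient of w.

3840

The general term is C(5,j)·(4)^j·(3w)^(5-j); the w^1 term has j = 4.
C(5,4) = 5.
Coefficient = C(5,4) · 4^4 · 3^1 = 5 · 256 · 3 = 3840.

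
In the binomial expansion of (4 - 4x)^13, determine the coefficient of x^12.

The general term is C(13,j)·(4)^j·(-4x)^(13-j); the x^12 term has j = 1.
C(13,1) = 13.
Coefficient = C(13,1) · 4^1 · (-4)^12 = 13 · 4 · 16777216 = 872415232.

872415232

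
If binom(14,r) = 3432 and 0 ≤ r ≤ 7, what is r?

7

C(14,r) increases on 0 ≤ r ≤ 7. C(14,6) = 3003 and C(14,7) = 3432, so r = 7.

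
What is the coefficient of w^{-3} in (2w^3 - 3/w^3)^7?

22680

General term: C(7,j)·(2w^3)^j·(-3/w^3)^(7-j), with w-exponent 3j − 3(7−j) = 6j − 21.
Set 6j − 21 = -3: j = 3.
C(7,3) = 35; 2^3 = 8; (-3)^4 = 81.
Coefficient = 35 · 8 · 81 = 22680.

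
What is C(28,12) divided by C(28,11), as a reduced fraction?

C(n,k+1)/C(n,k) = (n−k)/(k+1) = (28−11)/(11+1) = 17/12.

17/12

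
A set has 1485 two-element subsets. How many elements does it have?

55

n(n−1)/2 = 1485 ⇒ n(n−1) = 2970. Since 55·54 = 2970, n = 55.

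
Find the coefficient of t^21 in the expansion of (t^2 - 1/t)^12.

General term: C(12,j)·(t^2)^j·(-1/t)^(12-j), with t-exponent 2j − 1(12−j) = 3j − 12.
Set 3j − 12 = 21: j = 11.
C(12,11) = 12; 1^11 = 1; (-1)^1 = -1.
Coefficient = 12 · 1 · (-1) = -12.

-12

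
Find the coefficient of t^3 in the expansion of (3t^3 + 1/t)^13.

57915

General term: C(13,j)·(3t^3)^j·(1/t)^(13-j), with t-exponent 3j − 1(13−j) = 4j − 13.
Set 4j − 13 = 3: j = 4.
C(13,4) = 715; 3^4 = 81; 1^9 = 1.
Coefficient = 715 · 81 · 1 = 57915.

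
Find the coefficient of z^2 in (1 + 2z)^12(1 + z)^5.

394

Coefficient of z^2 = Σ_{j} C(12,j)·2^j·C(5,2-j)·1^(2-j) for j from 0 to 2.
= 10 + 120 + 264 = 394.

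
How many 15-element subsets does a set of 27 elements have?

C(27,15) = C(27,12) by symmetry.
C(27,12) = (27·26·25·24·23·22·21·20·19·18·17·16) / 12! = 8326896754176000 / 479001600 = 17383860.

17383860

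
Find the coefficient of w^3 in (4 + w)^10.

The general term is C(10,j)·(4)^j·(w)^(10-j); the w^3 term has j = 7.
C(10,7) = 120.
Coefficient = C(10,7) · 4^7 = 120 · 16384 = 1966080.

1966080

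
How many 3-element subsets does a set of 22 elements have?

C(22,3) = (22·21·20) / 3! = 9240 / 6 = 1540.

1540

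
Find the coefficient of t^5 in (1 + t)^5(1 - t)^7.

-20

Coefficient of t^5 = Σ_{j} C(5,j)·1^j·C(7,5-j)·(-1)^(5-j) for j from 0 to 5.
= (-21) + 175 + (-350) + 210 + (-35) + 1 = -20.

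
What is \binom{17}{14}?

C(17,14) = C(17,3) by symmetry.
C(17,3) = (17·16·15) / 3! = 4080 / 6 = 680.

680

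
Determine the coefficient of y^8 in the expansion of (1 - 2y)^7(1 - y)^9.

187137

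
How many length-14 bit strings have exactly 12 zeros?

91

Choose the 12 positions: C(14,12) = 91.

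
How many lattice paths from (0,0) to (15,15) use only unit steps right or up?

Each path is a sequence of 30 steps with 15 rights: C(30,15) = 155117520.

155117520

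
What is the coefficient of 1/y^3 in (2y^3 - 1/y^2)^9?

672

General term: C(9,j)·(2y^3)^j·(-1/y^2)^(9-j), with y-exponent 3j − 2(9−j) = 5j − 18.
Set 5j − 18 = -3: j = 3.
C(9,3) = 84; 2^3 = 8; (-1)^6 = 1.
Coefficient = 84 · 8 · 1 = 672.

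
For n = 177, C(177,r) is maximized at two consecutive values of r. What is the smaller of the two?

For odd n = 177, C(177,r) peaks at r = (n−1)/2 and (n+1)/2; the smaller is 88.

88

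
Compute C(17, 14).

C(17,14) = C(17,3) by symmetry.
C(17,3) = (17·16·15) / 3! = 4080 / 6 = 680.

680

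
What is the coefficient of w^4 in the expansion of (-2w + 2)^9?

The general term is C(9,j)·(-2w)^j·(2)^(9-j); the w^4 term has j = 4.
C(9,4) = 126.
Coefficient = C(9,4) · (-2)^4 · 2^5 = 126 · 16 · 32 = 64512.

64512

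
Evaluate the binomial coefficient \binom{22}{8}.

319770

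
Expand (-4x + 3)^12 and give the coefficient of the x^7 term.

-3153199104

The general term is C(12,j)·(-4x)^j·(3)^(12-j); the x^7 term has j = 7.
C(12,7) = 792.
Coefficient = C(12,7) · (-4)^7 · 3^5 = 792 · (-16384) · 243 = -3153199104.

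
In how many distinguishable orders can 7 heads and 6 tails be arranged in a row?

1716

Choose positions for the heads: C(13,7) = 1716.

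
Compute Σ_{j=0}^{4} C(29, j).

1 + 29 + 406 + 3654 + 23751 = 27841.

27841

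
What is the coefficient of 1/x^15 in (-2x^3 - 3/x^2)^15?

General term: C(15,j)·(-2x^3)^j·(-3/x^2)^(15-j), with x-exponent 3j − 2(15−j) = 5j − 30.
Set 5j − 30 = -15: j = 3.
C(15,3) = 455; (-2)^3 = -8; (-3)^12 = 531441.
Coefficient = 455 · (-8) · 531441 = -1934445240.

-1934445240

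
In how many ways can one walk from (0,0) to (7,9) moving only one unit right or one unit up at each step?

11440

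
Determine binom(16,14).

120

C(16,14) = C(16,2) by symmetry.
C(16,2) = (16·15) / 2! = 240 / 2 = 120.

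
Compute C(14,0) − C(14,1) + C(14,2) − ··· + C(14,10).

286

The partial alternating sum Σ_{k=0}^{10} (−1)^k C(14,k) = (−1)^10 C(13,10) = 286.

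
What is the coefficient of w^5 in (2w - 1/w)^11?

-42240

General term: C(11,j)·(2w)^j·(-1/w)^(11-j), with w-exponent 1j − 1(11−j) = 2j − 11.
Set 2j − 11 = 5: j = 8.
C(11,8) = 165; 2^8 = 256; (-1)^3 = -1.
Coefficient = 165 · 256 · (-1) = -42240.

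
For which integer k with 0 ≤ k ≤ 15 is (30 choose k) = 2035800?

7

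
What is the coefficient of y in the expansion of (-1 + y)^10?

The general term is C(10,j)·(-1)^j·(y)^(10-j); the y^1 term has j = 9.
C(10,9) = 10.
Coefficient = C(10,9) · (-1)^9 = 10 · (-1) = -10.

-10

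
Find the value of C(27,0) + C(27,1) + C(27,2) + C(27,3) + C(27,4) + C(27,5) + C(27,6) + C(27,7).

1285624

1 + 27 + 351 + 2925 + 17550 + 80730 + 296010 + 888030 = 1285624.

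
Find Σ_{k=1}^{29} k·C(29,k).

7784628224

Since k·C(29,k) = 29·C(28,k−1), the sum is 29·2^28 = 29·268435456 = 7784628224.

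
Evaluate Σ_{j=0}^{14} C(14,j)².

By Vandermonde's identity, Σ C(14,j)² = C(28,14) = 40116600.

40116600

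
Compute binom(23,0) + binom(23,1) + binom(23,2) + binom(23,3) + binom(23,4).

1 + 23 + 253 + 1771 + 8855 = 10903.

10903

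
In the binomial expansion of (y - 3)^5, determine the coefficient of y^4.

The general term is C(5,j)·(y)^j·(-3)^(5-j); the y^4 term has j = 4.
C(5,4) = 5.
Coefficient = C(5,4) · (-3)^1 = 5 · (-3) = -15.

-15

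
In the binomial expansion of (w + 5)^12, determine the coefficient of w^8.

309375

The general term is C(12,j)·(w)^j·(5)^(12-j); the w^8 term has j = 8.
C(12,8) = 495.
Coefficient = C(12,8) · 5^4 = 495 · 625 = 309375.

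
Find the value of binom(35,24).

417225900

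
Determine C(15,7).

6435

C(15,7) = (15·14·13·12·11·10·9) / 7! = 32432400 / 5040 = 6435.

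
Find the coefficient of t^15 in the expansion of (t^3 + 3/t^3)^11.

4455

General term: C(11,j)·(t^3)^j·(3/t^3)^(11-j), with t-exponent 3j − 3(11−j) = 6j − 33.
Set 6j − 33 = 15: j = 8.
C(11,8) = 165; 1^8 = 1; 3^3 = 27.
Coefficient = 165 · 1 · 27 = 4455.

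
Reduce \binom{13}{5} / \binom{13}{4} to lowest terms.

C(n,k+1)/C(n,k) = (n−k)/(k+1) = (13−4)/(4+1) = 9/5.

9/5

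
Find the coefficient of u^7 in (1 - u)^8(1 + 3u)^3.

Coefficient of u^7 = Σ_{j} C(8,j)·(-1)^j·C(3,7-j)·3^(7-j) for j from 4 to 7.
= 1890 + (-1512) + 252 + (-8) = 622.

622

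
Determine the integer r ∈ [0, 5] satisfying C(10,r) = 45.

2

C(10,r) increases on 0 ≤ r ≤ 5. C(10,1) = 10 and C(10,2) = 45, so r = 2.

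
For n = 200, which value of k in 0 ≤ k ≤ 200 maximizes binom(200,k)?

C(200,k) is maximized at k = 200/2 = 100.

100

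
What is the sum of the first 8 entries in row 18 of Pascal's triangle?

63004

1 + 18 + 153 + 816 + 3060 + 8568 + 18564 + 31824 = 63004.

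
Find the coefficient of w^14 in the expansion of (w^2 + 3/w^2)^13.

7722

General term: C(13,j)·(w^2)^j·(3/w^2)^(13-j), with w-exponent 2j − 2(13−j) = 4j − 26.
Set 4j − 26 = 14: j = 10.
C(13,10) = 286; 1^10 = 1; 3^3 = 27.
Coefficient = 286 · 1 · 27 = 7722.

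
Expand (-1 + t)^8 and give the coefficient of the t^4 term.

70

The general term is C(8,j)·(-1)^j·(t)^(8-j); the t^4 term has j = 4.
C(8,4) = 70.
Coefficient = C(8,4) = 70.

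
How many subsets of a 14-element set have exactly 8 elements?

3003

Choose the 8 positions: C(14,8) = 3003.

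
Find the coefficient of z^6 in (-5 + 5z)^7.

The general term is C(7,j)·(-5)^j·(5z)^(7-j); the z^6 term has j = 1.
C(7,1) = 7.
Coefficient = C(7,1) · (-5)^1 · 5^6 = 7 · (-5) · 15625 = -546875.

-546875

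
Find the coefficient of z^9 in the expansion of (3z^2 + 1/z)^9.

General term: C(9,j)·(3z^2)^j·(1/z)^(9-j), with z-exponent 2j − 1(9−j) = 3j − 9.
Set 3j − 9 = 9: j = 6.
C(9,6) = 84; 3^6 = 729; 1^3 = 1.
Coefficient = 84 · 729 · 1 = 61236.

61236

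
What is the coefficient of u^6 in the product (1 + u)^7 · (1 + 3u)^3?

2086

Coefficient of u^6 = Σ_{j} C(7,j)·1^j·C(3,6-j)·3^(6-j) for j from 3 to 6.
= 945 + 945 + 189 + 7 = 2086.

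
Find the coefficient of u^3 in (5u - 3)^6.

The general term is C(6,j)·(5u)^j·(-3)^(6-j); the u^3 term has j = 3.
C(6,3) = 20.
Coefficient = C(6,3) · 5^3 · (-3)^3 = 20 · 125 · (-27) = -67500.

-67500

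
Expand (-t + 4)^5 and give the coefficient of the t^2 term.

640

The general term is C(5,j)·(-t)^j·(4)^(5-j); the t^2 term has j = 2.
C(5,2) = 10.
Coefficient = C(5,2) · 4^3 = 10 · 64 = 640.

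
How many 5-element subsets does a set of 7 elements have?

21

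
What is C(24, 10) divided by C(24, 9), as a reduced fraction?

3/2

C(n,k+1)/C(n,k) = (n−k)/(k+1) = (24−9)/(9+1) = 15/10 = 3/2.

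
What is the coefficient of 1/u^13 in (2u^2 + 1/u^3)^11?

General term: C(11,j)·(2u^2)^j·(1/u^3)^(11-j), with u-exponent 2j − 3(11−j) = 5j − 33.
Set 5j − 33 = -13: j = 4.
C(11,4) = 330; 2^4 = 16; 1^7 = 1.
Coefficient = 330 · 16 · 1 = 5280.

5280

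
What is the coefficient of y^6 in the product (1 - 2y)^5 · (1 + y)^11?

-110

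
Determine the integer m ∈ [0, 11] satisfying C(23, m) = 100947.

C(23,m) increases on 0 ≤ m ≤ 11. C(23,5) = 33649 and C(23,6) = 100947, so m = 6.

6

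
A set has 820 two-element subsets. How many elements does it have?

n(n−1)/2 = 820 ⇒ n(n−1) = 1640. Since 41·40 = 1640, n = 41.

41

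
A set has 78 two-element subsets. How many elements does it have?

13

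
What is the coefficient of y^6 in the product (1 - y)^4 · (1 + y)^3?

-1

Coefficient of y^6 = Σ_{j} C(4,j)·(-1)^j·C(3,6-j)·1^(6-j) for j from 3 to 4.
= (-4) + 3 = -1.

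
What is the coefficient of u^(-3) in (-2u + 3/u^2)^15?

-1868106240

General term: C(15,j)·(-2u)^j·(3/u^2)^(15-j), with u-exponent 1j − 2(15−j) = 3j − 30.
Set 3j − 30 = -3: j = 9.
C(15,9) = 5005; (-2)^9 = -512; 3^6 = 729.
Coefficient = 5005 · (-512) · 729 = -1868106240.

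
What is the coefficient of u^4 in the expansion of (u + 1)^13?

715

The general term is C(13,j)·(u)^j·(1)^(13-j); the u^4 term has j = 4.
C(13,4) = 715.
Coefficient = C(13,4) = 715.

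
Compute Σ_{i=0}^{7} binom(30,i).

2804012

1 + 30 + 435 + 4060 + 27405 + 142506 + 593775 + 2035800 = 2804012.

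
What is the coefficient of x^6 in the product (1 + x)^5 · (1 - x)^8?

20

Coefficient of x^6 = Σ_{j} C(5,j)·1^j·C(8,6-j)·(-1)^(6-j) for j from 0 to 5.
= 28 + (-280) + 700 + (-560) + 140 + (-8) = 20.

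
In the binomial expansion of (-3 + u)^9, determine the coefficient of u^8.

-27

The general term is C(9,j)·(-3)^j·(u)^(9-j); the u^8 term has j = 1.
C(9,1) = 9.
Coefficient = C(9,1) · (-3)^1 = 9 · (-3) = -27.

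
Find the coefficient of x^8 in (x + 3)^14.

The general term is C(14,j)·(x)^j·(3)^(14-j); the x^8 term has j = 8.
C(14,8) = 3003.
Coefficient = C(14,8) · 3^6 = 3003 · 729 = 2189187.

2189187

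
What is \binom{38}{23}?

15471286560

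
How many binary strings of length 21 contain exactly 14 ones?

116280

Choose the 14 positions: C(21,14) = 116280.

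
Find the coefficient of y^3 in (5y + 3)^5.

The general term is C(5,j)·(5y)^j·(3)^(5-j); the y^3 term has j = 3.
C(5,3) = 10.
Coefficient = C(5,3) · 5^3 · 3^2 = 10 · 125 · 9 = 11250.

11250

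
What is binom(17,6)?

12376

C(17,6) = (17·16·15·14·13·12) / 6! = 8910720 / 720 = 12376.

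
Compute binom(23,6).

100947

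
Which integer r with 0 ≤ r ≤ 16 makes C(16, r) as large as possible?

C(16,r) is maximized at r = 16/2 = 8.

8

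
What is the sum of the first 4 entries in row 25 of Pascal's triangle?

2626

1 + 25 + 300 + 2300 = 2626.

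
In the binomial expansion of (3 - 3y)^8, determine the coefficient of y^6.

The general term is C(8,j)·(3)^j·(-3y)^(8-j); the y^6 term has j = 2.
C(8,2) = 28.
Coefficient = C(8,2) · 3^2 · (-3)^6 = 28 · 9 · 729 = 183708.

183708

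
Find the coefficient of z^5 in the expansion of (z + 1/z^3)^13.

78

General term: C(13,j)·(z)^j·(1/z^3)^(13-j), with z-exponent 1j − 3(13−j) = 4j − 39.
Set 4j − 39 = 5: j = 11.
C(13,11) = 78; 1^11 = 1; 1^2 = 1.
Coefficient = 78 · 1 · 1 = 78.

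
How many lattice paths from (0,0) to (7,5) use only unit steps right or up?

Each path is a sequence of 12 steps with 7 rights: C(12,7) = 792.

792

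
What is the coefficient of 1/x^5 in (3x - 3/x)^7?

General term: C(7,j)·(3x)^j·(-3/x)^(7-j), with x-exponent 1j − 1(7−j) = 2j − 7.
Set 2j − 7 = -5: j = 1.
C(7,1) = 7; 3^1 = 3; (-3)^6 = 729.
Coefficient = 7 · 3 · 729 = 15309.

15309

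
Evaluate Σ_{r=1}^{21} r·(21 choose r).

22020096

Differentiating (1+x)^21 and setting x=1: Σ r·C(21,r) = 21·2^20 = 22020096.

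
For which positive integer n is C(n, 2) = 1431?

54

n(n−1)/2 = 1431 ⇒ n(n−1) = 2862. Since 54·53 = 2862, n = 54.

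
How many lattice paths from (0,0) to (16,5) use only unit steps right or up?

Each path is a sequence of 21 steps with 16 rights: C(21,16) = 20349.

20349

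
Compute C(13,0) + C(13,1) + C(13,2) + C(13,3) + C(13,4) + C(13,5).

1 + 13 + 78 + 286 + 715 + 1287 = 2380.

2380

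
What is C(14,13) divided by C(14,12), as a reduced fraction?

C(n,k+1)/C(n,k) = (n−k)/(k+1) = (14−12)/(12+1) = 2/13.

2/13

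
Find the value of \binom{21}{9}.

293930

C(21,9) = (21·20·19·18·17·16·15·14·13) / 9! = 106661318400 / 362880 = 293930.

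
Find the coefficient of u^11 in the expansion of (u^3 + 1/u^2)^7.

21

General term: C(7,j)·(u^3)^j·(1/u^2)^(7-j), with u-exponent 3j − 2(7−j) = 5j − 14.
Set 5j − 14 = 11: j = 5.
C(7,5) = 21; 1^5 = 1; 1^2 = 1.
Coefficient = 21 · 1 · 1 = 21.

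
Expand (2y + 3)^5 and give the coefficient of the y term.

The general term is C(5,j)·(2y)^j·(3)^(5-j); the y^1 term has j = 1.
C(5,1) = 5.
Coefficient = C(5,1) · 2^1 · 3^4 = 5 · 2 · 81 = 810.

810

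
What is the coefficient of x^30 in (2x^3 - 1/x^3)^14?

372736

General term: C(14,j)·(2x^3)^j·(-1/x^3)^(14-j), with x-exponent 3j − 3(14−j) = 6j − 42.
Set 6j − 42 = 30: j = 12.
C(14,12) = 91; 2^12 = 4096; (-1)^2 = 1.
Coefficient = 91 · 4096 · 1 = 372736.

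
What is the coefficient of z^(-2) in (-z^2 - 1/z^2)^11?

General term: C(11,j)·(-z^2)^j·(-1/z^2)^(11-j), with z-exponent 2j − 2(11−j) = 4j − 22.
Set 4j − 22 = -2: j = 5.
C(11,5) = 462; (-1)^5 = -1; (-1)^6 = 1.
Coefficient = 462 · (-1) · 1 = -462.

-462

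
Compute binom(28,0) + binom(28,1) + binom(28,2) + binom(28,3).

3683

1 + 28 + 378 + 3276 = 3683.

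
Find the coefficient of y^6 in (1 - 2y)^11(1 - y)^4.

Coefficient of y^6 = Σ_{j} C(11,j)·(-2)^j·C(4,6-j)·(-1)^(6-j) for j from 2 to 6.
= 220 + 5280 + 31680 + 59136 + 29568 = 125884.

125884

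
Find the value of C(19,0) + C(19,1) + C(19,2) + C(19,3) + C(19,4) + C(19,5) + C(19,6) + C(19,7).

94184

1 + 19 + 171 + 969 + 3876 + 11628 + 27132 + 50388 = 94184.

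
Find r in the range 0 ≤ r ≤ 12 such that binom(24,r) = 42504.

C(24,r) increases on 0 ≤ r ≤ 12. C(24,4) = 10626 and C(24,5) = 42504, so r = 5.

5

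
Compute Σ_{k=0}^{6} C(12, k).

2510

1 + 12 + 66 + 220 + 495 + 792 + 924 = 2510.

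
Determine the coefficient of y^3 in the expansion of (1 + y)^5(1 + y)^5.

Coefficient of y^3 = Σ_{j} C(5,j)·C(5,3-j) for j from 0 to 3.
= 10 + 50 + 50 + 10 = 120.

120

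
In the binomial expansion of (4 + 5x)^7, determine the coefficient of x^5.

The general term is C(7,j)·(4)^j·(5x)^(7-j); the x^5 term has j = 2.
C(7,2) = 21.
Coefficient = C(7,2) · 4^2 · 5^5 = 21 · 16 · 3125 = 1050000.

1050000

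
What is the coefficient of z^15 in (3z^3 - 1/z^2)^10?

General term: C(10,j)·(3z^3)^j·(-1/z^2)^(10-j), with z-exponent 3j − 2(10−j) = 5j − 20.
Set 5j − 20 = 15: j = 7.
C(10,7) = 120; 3^7 = 2187; (-1)^3 = -1.
Coefficient = 120 · 2187 · (-1) = -262440.

-262440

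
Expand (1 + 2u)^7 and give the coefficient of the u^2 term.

84

The general term is C(7,j)·(1)^j·(2u)^(7-j); the u^2 term has j = 5.
C(7,5) = 21.
Coefficient = C(7,5) · 2^2 = 21 · 4 = 84.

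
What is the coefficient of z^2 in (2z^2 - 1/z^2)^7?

General term: C(7,j)·(2z^2)^j·(-1/z^2)^(7-j), with z-exponent 2j − 2(7−j) = 4j − 14.
Set 4j − 14 = 2: j = 4.
C(7,4) = 35; 2^4 = 16; (-1)^3 = -1.
Coefficient = 35 · 16 · (-1) = -560.

-560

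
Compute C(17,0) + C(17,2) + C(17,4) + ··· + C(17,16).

65536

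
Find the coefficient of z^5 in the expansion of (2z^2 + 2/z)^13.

General term: C(13,j)·(2z^2)^j·(2/z)^(13-j), with z-exponent 2j − 1(13−j) = 3j − 13.
Set 3j − 13 = 5: j = 6.
C(13,6) = 1716; 2^6 = 64; 2^7 = 128.
Coefficient = 1716 · 64 · 128 = 14057472.

14057472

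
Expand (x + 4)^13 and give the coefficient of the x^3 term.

299892736

The general term is C(13,j)·(x)^j·(4)^(13-j); the x^3 term has j = 3.
C(13,3) = 286.
Coefficient = C(13,3) · 4^10 = 286 · 1048576 = 299892736.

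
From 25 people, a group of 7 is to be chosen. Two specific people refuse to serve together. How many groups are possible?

All 7-subsets: C(25,7) = 480700. Those containing both fixed elements: C(23,5) = 33649.
480700 − 33649 = 447051.

447051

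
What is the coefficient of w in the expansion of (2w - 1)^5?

The general term is C(5,j)·(2w)^j·(-1)^(5-j); the w^1 term has j = 1.
C(5,1) = 5.
Coefficient = C(5,1) · 2^1 = 5 · 2 = 10.

10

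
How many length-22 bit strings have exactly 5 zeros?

Choose the 5 positions: C(22,5) = 26334.

26334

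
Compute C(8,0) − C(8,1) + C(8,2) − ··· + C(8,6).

7

The partial alternating sum Σ_{k=0}^{6} (−1)^k C(8,k) = (−1)^6 C(7,6) = 7.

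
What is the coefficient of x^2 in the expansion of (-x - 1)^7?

-21

The general term is C(7,j)·(-x)^j·(-1)^(7-j); the x^2 term has j = 2.
C(7,2) = 21.
Coefficient = C(7,2) · (-1)^5 = 21 · (-1) = -21.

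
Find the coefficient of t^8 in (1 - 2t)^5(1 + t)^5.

0

Coefficient of t^8 = Σ_{j} C(5,j)·(-2)^j·C(5,8-j)·1^(8-j) for j from 3 to 5.
= (-80) + 400 + (-320) = 0.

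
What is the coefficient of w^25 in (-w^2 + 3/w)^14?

-42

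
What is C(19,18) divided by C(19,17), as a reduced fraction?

C(n,k+1)/C(n,k) = (n−k)/(k+1) = (19−17)/(17+1) = 2/18 = 1/9.

1/9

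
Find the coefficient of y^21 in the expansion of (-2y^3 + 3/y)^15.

General term: C(15,j)·(-2y^3)^j·(3/y)^(15-j), with y-exponent 3j − 1(15−j) = 4j − 15.
Set 4j − 15 = 21: j = 9.
C(15,9) = 5005; (-2)^9 = -512; 3^6 = 729.
Coefficient = 5005 · (-512) · 729 = -1868106240.

-1868106240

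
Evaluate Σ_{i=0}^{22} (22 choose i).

The entries of row 22 sum to 2^22 = 4194304.

4194304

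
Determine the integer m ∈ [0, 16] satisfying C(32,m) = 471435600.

14

C(32,m) increases on 0 ≤ m ≤ 16. C(32,13) = 347373600 and C(32,14) = 471435600, so m = 14.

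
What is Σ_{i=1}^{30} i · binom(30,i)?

16106127360

Since i·C(30,i) = 30·C(29,i−1), the sum is 30·2^29 = 30·536870912 = 16106127360.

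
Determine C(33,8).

C(33,8) = (33·32·31·30·29·28·27·26) / 8! = 559809169920 / 40320 = 13884156.

13884156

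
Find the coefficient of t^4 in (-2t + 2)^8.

The general term is C(8,j)·(-2t)^j·(2)^(8-j); the t^4 term has j = 4.
C(8,4) = 70.
Coefficient = C(8,4) · (-2)^4 · 2^4 = 70 · 16 · 16 = 17920.

17920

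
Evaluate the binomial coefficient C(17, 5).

C(17,5) = (17·16·15·14·13) / 5! = 742560 / 120 = 6188.

6188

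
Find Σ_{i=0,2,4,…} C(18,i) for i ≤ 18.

131072

Half of (1+1)^18 + (1−1)^18 gives the even-index sum: 2^17 = 131072.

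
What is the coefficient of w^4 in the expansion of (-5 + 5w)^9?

The general term is C(9,j)·(-5)^j·(5w)^(9-j); the w^4 term has j = 5.
C(9,5) = 126.
Coefficient = C(9,5) · (-5)^5 · 5^4 = 126 · (-3125) · 625 = -246093750.

-246093750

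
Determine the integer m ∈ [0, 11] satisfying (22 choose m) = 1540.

3

C(22,m) increases on 0 ≤ m ≤ 11. C(22,2) = 231 and C(22,3) = 1540, so m = 3.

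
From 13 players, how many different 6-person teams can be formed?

This is C(13,6) = 1716.

1716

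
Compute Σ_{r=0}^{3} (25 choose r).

1 + 25 + 300 + 2300 = 2626.

2626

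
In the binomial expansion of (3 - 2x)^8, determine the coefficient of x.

The general term is C(8,j)·(3)^j·(-2x)^(8-j); the x^1 term has j = 7.
C(8,7) = 8.
Coefficient = C(8,7) · 3^7 · (-2)^1 = 8 · 2187 · (-2) = -34992.

-34992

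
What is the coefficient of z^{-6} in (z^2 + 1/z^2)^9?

84

General term: C(9,j)·(z^2)^j·(1/z^2)^(9-j), with z-exponent 2j − 2(9−j) = 4j − 18.
Set 4j − 18 = -6: j = 3.
C(9,3) = 84; 1^3 = 1; 1^6 = 1.
Coefficient = 84 · 1 · 1 = 84.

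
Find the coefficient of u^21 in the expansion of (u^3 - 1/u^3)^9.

General term: C(9,j)·(u^3)^j·(-1/u^3)^(9-j), with u-exponent 3j − 3(9−j) = 6j − 27.
Set 6j − 27 = 21: j = 8.
C(9,8) = 9; 1^8 = 1; (-1)^1 = -1.
Coefficient = 9 · 1 · (-1) = -9.

-9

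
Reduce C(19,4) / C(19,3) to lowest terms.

C(n,k+1)/C(n,k) = (n−k)/(k+1) = (19−3)/(3+1) = 16/4 = 4.

4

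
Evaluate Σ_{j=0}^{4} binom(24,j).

12951

1 + 24 + 276 + 2024 + 10626 = 12951.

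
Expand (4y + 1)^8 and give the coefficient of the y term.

The general term is C(8,j)·(4y)^j·(1)^(8-j); the y^1 term has j = 1.
C(8,1) = 8.
Coefficient = C(8,1) · 4^1 = 8 · 4 = 32.

32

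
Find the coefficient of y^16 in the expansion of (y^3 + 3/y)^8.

252

General term: C(8,j)·(y^3)^j·(3/y)^(8-j), with y-exponent 3j − 1(8−j) = 4j − 8.
Set 4j − 8 = 16: j = 6.
C(8,6) = 28; 1^6 = 1; 3^2 = 9.
Coefficient = 28 · 1 · 9 = 252.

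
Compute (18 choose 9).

48620

C(18,9) = (18·17·16·15·14·13·12·11·10) / 9! = 17643225600 / 362880 = 48620.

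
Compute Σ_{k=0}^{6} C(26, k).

313912

1 + 26 + 325 + 2600 + 14950 + 65780 + 230230 = 313912.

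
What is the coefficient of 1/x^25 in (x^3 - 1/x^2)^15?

General term: C(15,j)·(x^3)^j·(-1/x^2)^(15-j), with x-exponent 3j − 2(15−j) = 5j − 30.
Set 5j − 30 = -25: j = 1.
C(15,1) = 15; 1^1 = 1; (-1)^14 = 1.
Coefficient = 15 · 1 · 1 = 15.

15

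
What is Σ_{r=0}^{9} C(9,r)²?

Σ C(9,r)² is the coefficient of x^9 in (1+x)^9(1+x)^9 = (1+x)^18, i.e. C(18,9) = 48620.

48620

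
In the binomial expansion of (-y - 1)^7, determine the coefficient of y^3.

The general term is C(7,j)·(-y)^j·(-1)^(7-j); the y^3 term has j = 3.
C(7,3) = 35.
Coefficient = C(7,3) · (-1)^3 = 35 · (-1) = -35.

-35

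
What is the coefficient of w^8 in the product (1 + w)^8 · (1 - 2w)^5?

Coefficient of w^8 = Σ_{j} C(8,j)·1^j·C(5,8-j)·(-2)^(8-j) for j from 3 to 8.
= (-1792) + 5600 + (-4480) + 1120 + (-80) + 1 = 369.

369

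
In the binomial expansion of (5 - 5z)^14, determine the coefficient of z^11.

The general term is C(14,j)·(5)^j·(-5z)^(14-j); the z^11 term has j = 3.
C(14,3) = 364.
Coefficient = C(14,3) · 5^3 · (-5)^11 = 364 · 125 · (-48828125) = -2221679687500.

-2221679687500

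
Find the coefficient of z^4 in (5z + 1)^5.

The general term is C(5,j)·(5z)^j·(1)^(5-j); the z^4 term has j = 4.
C(5,4) = 5.
Coefficient = C(5,4) · 5^4 = 5 · 625 = 3125.

3125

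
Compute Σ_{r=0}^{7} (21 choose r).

198440

1 + 21 + 210 + 1330 + 5985 + 20349 + 54264 + 116280 = 198440.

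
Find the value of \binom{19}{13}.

C(19,13) = C(19,6) by symmetry.
C(19,6) = (19·18·17·16·15·14) / 6! = 19535040 / 720 = 27132.

27132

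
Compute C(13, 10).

286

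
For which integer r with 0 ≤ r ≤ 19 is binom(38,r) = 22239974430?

C(38,r) increases on 0 ≤ r ≤ 19. C(38,15) = 15471286560 and C(38,16) = 22239974430, so r = 16.

16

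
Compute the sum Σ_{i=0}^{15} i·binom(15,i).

245760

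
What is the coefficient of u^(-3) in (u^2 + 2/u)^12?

General term: C(12,j)·(u^2)^j·(2/u)^(12-j), with u-exponent 2j − 1(12−j) = 3j − 12.
Set 3j − 12 = -3: j = 3.
C(12,3) = 220; 1^3 = 1; 2^9 = 512.
Coefficient = 220 · 1 · 512 = 112640.

112640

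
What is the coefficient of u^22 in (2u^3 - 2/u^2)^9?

General term: C(9,j)·(2u^3)^j·(-2/u^2)^(9-j), with u-exponent 3j − 2(9−j) = 5j − 18.
Set 5j − 18 = 22: j = 8.
C(9,8) = 9; 2^8 = 256; (-2)^1 = -2.
Coefficient = 9 · 256 · (-2) = -4608.

-4608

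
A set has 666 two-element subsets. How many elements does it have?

n(n−1)/2 = 666 ⇒ n(n−1) = 1332. Since 37·36 = 1332, n = 37.

37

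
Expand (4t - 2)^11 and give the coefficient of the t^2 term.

-450560

The general term is C(11,j)·(4t)^j·(-2)^(11-j); the t^2 term has j = 2.
C(11,2) = 55.
Coefficient = C(11,2) · 4^2 · (-2)^9 = 55 · 16 · (-512) = -450560.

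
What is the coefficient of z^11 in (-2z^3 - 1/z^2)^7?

-672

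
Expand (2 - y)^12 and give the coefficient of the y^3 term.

-112640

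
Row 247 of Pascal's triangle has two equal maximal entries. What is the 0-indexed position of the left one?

123

For odd n = 247, C(247,m) peaks at m = (n−1)/2 and (n+1)/2; the smaller is 123.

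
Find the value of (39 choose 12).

3910797436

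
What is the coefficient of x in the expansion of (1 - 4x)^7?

The general term is C(7,j)·(1)^j·(-4x)^(7-j); the x^1 term has j = 6.
C(7,6) = 7.
Coefficient = C(7,6) · (-4)^1 = 7 · (-4) = -28.

-28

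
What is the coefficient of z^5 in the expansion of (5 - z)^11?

-7218750

The general term is C(11,j)·(5)^j·(-z)^(11-j); the z^5 term has j = 6.
C(11,6) = 462.
Coefficient = C(11,6) · 5^6 · (-1)^5 = 462 · 15625 · (-1) = -7218750.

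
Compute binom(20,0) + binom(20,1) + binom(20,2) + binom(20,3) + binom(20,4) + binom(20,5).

21700

1 + 20 + 190 + 1140 + 4845 + 15504 = 21700.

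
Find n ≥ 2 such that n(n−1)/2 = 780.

40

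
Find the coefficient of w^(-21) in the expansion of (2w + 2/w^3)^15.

164003840

General term: C(15,j)·(2w)^j·(2/w^3)^(15-j), with w-exponent 1j − 3(15−j) = 4j − 45.
Set 4j − 45 = -21: j = 6.
C(15,6) = 5005; 2^6 = 64; 2^9 = 512.
Coefficient = 5005 · 64 · 512 = 164003840.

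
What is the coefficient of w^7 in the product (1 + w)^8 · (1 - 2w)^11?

-4656

Coefficient of w^7 = Σ_{j} C(8,j)·1^j·C(11,7-j)·(-2)^(7-j) for j from 0 to 7.
= (-42240) + 236544 + (-413952) + 295680 + (-92400) + 12320 + (-616) + 8 = -4656.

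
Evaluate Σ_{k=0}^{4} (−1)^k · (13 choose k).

495

The partial alternating sum Σ_{k=0}^{4} (−1)^k C(13,k) = (−1)^4 C(12,4) = 495.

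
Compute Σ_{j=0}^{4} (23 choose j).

10903

1 + 23 + 253 + 1771 + 8855 = 10903.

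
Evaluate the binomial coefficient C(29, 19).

20030010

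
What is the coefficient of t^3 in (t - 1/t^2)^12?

General term: C(12,j)·(t)^j·(-1/t^2)^(12-j), with t-exponent 1j − 2(12−j) = 3j − 24.
Set 3j − 24 = 3: j = 9.
C(12,9) = 220; 1^9 = 1; (-1)^3 = -1.
Coefficient = 220 · 1 · (-1) = -220.

-220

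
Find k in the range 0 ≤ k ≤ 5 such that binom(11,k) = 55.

2

C(11,k) increases on 0 ≤ k ≤ 5. C(11,1) = 11 and C(11,2) = 55, so k = 2.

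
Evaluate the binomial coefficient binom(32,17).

565722720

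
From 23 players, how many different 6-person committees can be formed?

100947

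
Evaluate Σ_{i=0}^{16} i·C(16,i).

Since i·C(16,i) = 16·C(15,i−1), the sum is 16·2^15 = 16·32768 = 524288.

524288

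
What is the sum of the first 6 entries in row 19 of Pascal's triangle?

16664

1 + 19 + 171 + 969 + 3876 + 11628 = 16664.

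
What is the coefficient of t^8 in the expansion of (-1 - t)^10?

45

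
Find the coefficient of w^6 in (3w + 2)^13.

160123392

The general term is C(13,j)·(3w)^j·(2)^(13-j); the w^6 term has j = 6.
C(13,6) = 1716.
Coefficient = C(13,6) · 3^6 · 2^7 = 1716 · 729 · 128 = 160123392.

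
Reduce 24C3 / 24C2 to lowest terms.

C(n,k+1)/C(n,k) = (n−k)/(k+1) = (24−2)/(2+1) = 22/3.

22/3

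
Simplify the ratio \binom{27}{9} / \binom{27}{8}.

19/9

C(n,k+1)/C(n,k) = (n−k)/(k+1) = (27−8)/(8+1) = 19/9.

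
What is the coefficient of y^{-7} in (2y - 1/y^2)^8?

-448

General term: C(8,j)·(2y)^j·(-1/y^2)^(8-j), with y-exponent 1j − 2(8−j) = 3j − 16.
Set 3j − 16 = -7: j = 3.
C(8,3) = 56; 2^3 = 8; (-1)^5 = -1.
Coefficient = 56 · 8 · (-1) = -448.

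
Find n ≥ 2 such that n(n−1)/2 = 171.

19

n(n−1)/2 = 171 ⇒ n(n−1) = 342. Since 19·18 = 342, n = 19.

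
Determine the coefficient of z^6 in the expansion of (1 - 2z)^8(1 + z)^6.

Coefficient of z^6 = Σ_{j} C(8,j)·(-2)^j·C(6,6-j)·1^(6-j) for j from 0 to 6.
= 1 + (-96) + 1680 + (-8960) + 16800 + (-10752) + 1792 = 465.

465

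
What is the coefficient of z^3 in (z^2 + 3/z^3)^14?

486486

General term: C(14,j)·(z^2)^j·(3/z^3)^(14-j), with z-exponent 2j − 3(14−j) = 5j − 42.
Set 5j − 42 = 3: j = 9.
C(14,9) = 2002; 1^9 = 1; 3^5 = 243.
Coefficient = 2002 · 1 · 243 = 486486.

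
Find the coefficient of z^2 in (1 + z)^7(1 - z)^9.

Coefficient of z^2 = Σ_{j} C(7,j)·1^j·C(9,2-j)·(-1)^(2-j) for j from 0 to 2.
= 36 + (-63) + 21 = -6.

-6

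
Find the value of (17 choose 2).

136

C(17,2) = (17·16) / 2! = 272 / 2 = 136.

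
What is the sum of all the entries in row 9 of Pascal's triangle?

512

Setting x = 1 in (1+x)^9 gives Σ C(9,i) = 2^9 = 512.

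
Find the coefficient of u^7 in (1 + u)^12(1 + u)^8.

77520

(1 + u)^12(1 + u)^8 = (1 + u)^20, so the coefficient of u^7 is C(20,7)·1^7 = 77520·1 = 77520.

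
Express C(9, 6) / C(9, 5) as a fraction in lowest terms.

2/3

C(n,k+1)/C(n,k) = (n−k)/(k+1) = (9−5)/(5+1) = 4/6 = 2/3.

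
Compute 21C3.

C(21,3) = (21·20·19) / 3! = 7980 / 6 = 1330.

1330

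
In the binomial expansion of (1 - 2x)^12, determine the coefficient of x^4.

7920

The general term is C(12,j)·(1)^j·(-2x)^(12-j); the x^4 term has j = 8.
C(12,8) = 495.
Coefficient = C(12,8) · (-2)^4 = 495 · 16 = 7920.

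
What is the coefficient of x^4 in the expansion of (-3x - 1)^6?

1215

The general term is C(6,j)·(-3x)^j·(-1)^(6-j); the x^4 term has j = 4.
C(6,4) = 15.
Coefficient = C(6,4) · (-3)^4 = 15 · 81 = 1215.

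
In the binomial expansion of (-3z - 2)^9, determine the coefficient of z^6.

-489888

The general term is C(9,j)·(-3z)^j·(-2)^(9-j); the z^6 term has j = 6.
C(9,6) = 84.
Coefficient = C(9,6) · (-3)^6 · (-2)^3 = 84 · 729 · (-8) = -489888.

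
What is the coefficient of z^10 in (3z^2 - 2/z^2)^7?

-10206

General term: C(7,j)·(3z^2)^j·(-2/z^2)^(7-j), with z-exponent 2j − 2(7−j) = 4j − 14.
Set 4j − 14 = 10: j = 6.
C(7,6) = 7; 3^6 = 729; (-2)^1 = -2.
Coefficient = 7 · 729 · (-2) = -10206.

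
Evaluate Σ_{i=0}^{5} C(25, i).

1 + 25 + 300 + 2300 + 12650 + 53130 = 68406.

68406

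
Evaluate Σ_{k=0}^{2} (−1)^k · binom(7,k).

15

The partial alternating sum Σ_{k=0}^{2} (−1)^k C(7,k) = (−1)^2 C(6,2) = 15.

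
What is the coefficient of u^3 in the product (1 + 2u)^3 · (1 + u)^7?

253

Coefficient of u^3 = Σ_{j} C(3,j)·2^j·C(7,3-j)·1^(3-j) for j from 0 to 3.
= 35 + 126 + 84 + 8 = 253.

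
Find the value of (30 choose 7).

C(30,7) = (30·29·28·27·26·25·24) / 7! = 10260432000 / 5040 = 2035800.

2035800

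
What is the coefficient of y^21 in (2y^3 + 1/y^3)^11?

28160

General term: C(11,j)·(2y^3)^j·(1/y^3)^(11-j), with y-exponent 3j − 3(11−j) = 6j − 33.
Set 6j − 33 = 21: j = 9.
C(11,9) = 55; 2^9 = 512; 1^2 = 1.
Coefficient = 55 · 512 · 1 = 28160.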